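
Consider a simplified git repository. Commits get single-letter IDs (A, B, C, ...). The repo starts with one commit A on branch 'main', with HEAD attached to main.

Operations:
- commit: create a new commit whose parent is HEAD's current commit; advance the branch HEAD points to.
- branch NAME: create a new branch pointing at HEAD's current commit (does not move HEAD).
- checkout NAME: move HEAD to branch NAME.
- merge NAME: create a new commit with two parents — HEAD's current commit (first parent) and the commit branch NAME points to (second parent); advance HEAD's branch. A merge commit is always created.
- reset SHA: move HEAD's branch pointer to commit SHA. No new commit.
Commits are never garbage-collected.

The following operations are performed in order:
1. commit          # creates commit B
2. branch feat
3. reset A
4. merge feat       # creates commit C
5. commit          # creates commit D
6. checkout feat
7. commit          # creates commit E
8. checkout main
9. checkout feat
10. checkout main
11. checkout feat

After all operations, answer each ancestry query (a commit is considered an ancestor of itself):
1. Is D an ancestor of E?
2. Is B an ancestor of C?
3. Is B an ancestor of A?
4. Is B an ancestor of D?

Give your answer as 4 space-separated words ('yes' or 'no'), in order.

After op 1 (commit): HEAD=main@B [main=B]
After op 2 (branch): HEAD=main@B [feat=B main=B]
After op 3 (reset): HEAD=main@A [feat=B main=A]
After op 4 (merge): HEAD=main@C [feat=B main=C]
After op 5 (commit): HEAD=main@D [feat=B main=D]
After op 6 (checkout): HEAD=feat@B [feat=B main=D]
After op 7 (commit): HEAD=feat@E [feat=E main=D]
After op 8 (checkout): HEAD=main@D [feat=E main=D]
After op 9 (checkout): HEAD=feat@E [feat=E main=D]
After op 10 (checkout): HEAD=main@D [feat=E main=D]
After op 11 (checkout): HEAD=feat@E [feat=E main=D]
ancestors(E) = {A,B,E}; D in? no
ancestors(C) = {A,B,C}; B in? yes
ancestors(A) = {A}; B in? no
ancestors(D) = {A,B,C,D}; B in? yes

Answer: no yes no yes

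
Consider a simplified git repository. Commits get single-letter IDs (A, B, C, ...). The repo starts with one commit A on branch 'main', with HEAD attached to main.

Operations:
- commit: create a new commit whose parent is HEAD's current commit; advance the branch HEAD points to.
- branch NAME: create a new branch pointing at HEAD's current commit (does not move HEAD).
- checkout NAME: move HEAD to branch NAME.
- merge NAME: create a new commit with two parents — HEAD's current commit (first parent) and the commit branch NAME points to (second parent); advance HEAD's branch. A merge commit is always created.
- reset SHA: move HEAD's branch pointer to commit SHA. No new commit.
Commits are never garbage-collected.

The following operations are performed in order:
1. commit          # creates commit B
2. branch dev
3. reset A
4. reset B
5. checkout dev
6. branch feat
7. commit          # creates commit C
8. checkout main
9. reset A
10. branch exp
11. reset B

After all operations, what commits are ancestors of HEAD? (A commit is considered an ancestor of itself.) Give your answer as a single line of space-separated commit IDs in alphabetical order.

After op 1 (commit): HEAD=main@B [main=B]
After op 2 (branch): HEAD=main@B [dev=B main=B]
After op 3 (reset): HEAD=main@A [dev=B main=A]
After op 4 (reset): HEAD=main@B [dev=B main=B]
After op 5 (checkout): HEAD=dev@B [dev=B main=B]
After op 6 (branch): HEAD=dev@B [dev=B feat=B main=B]
After op 7 (commit): HEAD=dev@C [dev=C feat=B main=B]
After op 8 (checkout): HEAD=main@B [dev=C feat=B main=B]
After op 9 (reset): HEAD=main@A [dev=C feat=B main=A]
After op 10 (branch): HEAD=main@A [dev=C exp=A feat=B main=A]
After op 11 (reset): HEAD=main@B [dev=C exp=A feat=B main=B]

Answer: A B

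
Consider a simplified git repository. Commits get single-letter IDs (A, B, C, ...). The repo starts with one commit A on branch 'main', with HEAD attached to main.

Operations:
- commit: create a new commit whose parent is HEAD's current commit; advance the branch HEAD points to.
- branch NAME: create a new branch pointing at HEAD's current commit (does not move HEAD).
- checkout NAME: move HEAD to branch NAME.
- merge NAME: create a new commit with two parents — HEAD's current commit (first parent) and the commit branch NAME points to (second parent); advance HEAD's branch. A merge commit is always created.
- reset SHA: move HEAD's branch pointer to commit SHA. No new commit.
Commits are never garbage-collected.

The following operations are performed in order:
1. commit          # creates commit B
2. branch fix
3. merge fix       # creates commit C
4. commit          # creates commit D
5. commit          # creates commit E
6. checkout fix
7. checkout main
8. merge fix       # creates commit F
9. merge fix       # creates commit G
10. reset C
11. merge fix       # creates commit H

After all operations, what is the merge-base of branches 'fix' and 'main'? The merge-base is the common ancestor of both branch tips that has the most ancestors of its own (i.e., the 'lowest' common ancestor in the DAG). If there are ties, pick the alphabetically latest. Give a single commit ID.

Answer: B

Derivation:
After op 1 (commit): HEAD=main@B [main=B]
After op 2 (branch): HEAD=main@B [fix=B main=B]
After op 3 (merge): HEAD=main@C [fix=B main=C]
After op 4 (commit): HEAD=main@D [fix=B main=D]
After op 5 (commit): HEAD=main@E [fix=B main=E]
After op 6 (checkout): HEAD=fix@B [fix=B main=E]
After op 7 (checkout): HEAD=main@E [fix=B main=E]
After op 8 (merge): HEAD=main@F [fix=B main=F]
After op 9 (merge): HEAD=main@G [fix=B main=G]
After op 10 (reset): HEAD=main@C [fix=B main=C]
After op 11 (merge): HEAD=main@H [fix=B main=H]
ancestors(fix=B): ['A', 'B']
ancestors(main=H): ['A', 'B', 'C', 'H']
common: ['A', 'B']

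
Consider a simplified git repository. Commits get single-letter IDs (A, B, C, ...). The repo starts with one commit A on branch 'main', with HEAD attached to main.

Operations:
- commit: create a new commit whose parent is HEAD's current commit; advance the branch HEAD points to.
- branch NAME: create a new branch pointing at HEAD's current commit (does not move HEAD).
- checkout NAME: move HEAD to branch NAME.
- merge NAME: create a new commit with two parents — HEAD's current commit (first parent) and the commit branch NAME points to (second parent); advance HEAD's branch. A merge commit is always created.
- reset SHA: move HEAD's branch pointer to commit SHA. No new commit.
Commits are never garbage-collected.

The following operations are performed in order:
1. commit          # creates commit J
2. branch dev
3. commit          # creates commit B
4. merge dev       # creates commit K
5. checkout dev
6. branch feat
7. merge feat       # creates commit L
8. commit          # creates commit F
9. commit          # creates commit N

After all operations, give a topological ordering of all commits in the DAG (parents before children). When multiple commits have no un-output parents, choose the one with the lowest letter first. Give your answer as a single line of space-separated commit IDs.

After op 1 (commit): HEAD=main@J [main=J]
After op 2 (branch): HEAD=main@J [dev=J main=J]
After op 3 (commit): HEAD=main@B [dev=J main=B]
After op 4 (merge): HEAD=main@K [dev=J main=K]
After op 5 (checkout): HEAD=dev@J [dev=J main=K]
After op 6 (branch): HEAD=dev@J [dev=J feat=J main=K]
After op 7 (merge): HEAD=dev@L [dev=L feat=J main=K]
After op 8 (commit): HEAD=dev@F [dev=F feat=J main=K]
After op 9 (commit): HEAD=dev@N [dev=N feat=J main=K]
commit A: parents=[]
commit B: parents=['J']
commit F: parents=['L']
commit J: parents=['A']
commit K: parents=['B', 'J']
commit L: parents=['J', 'J']
commit N: parents=['F']

Answer: A J B K L F N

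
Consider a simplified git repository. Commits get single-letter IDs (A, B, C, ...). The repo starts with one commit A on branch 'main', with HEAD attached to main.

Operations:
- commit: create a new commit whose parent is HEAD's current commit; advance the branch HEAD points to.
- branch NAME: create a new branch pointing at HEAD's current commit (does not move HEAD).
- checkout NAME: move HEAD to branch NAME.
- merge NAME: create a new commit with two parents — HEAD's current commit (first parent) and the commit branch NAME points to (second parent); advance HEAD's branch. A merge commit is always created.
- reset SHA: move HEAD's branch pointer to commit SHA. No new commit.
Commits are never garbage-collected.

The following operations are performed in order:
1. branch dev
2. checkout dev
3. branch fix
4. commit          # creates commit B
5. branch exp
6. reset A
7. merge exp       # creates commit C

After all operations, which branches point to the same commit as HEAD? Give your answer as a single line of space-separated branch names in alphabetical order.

After op 1 (branch): HEAD=main@A [dev=A main=A]
After op 2 (checkout): HEAD=dev@A [dev=A main=A]
After op 3 (branch): HEAD=dev@A [dev=A fix=A main=A]
After op 4 (commit): HEAD=dev@B [dev=B fix=A main=A]
After op 5 (branch): HEAD=dev@B [dev=B exp=B fix=A main=A]
After op 6 (reset): HEAD=dev@A [dev=A exp=B fix=A main=A]
After op 7 (merge): HEAD=dev@C [dev=C exp=B fix=A main=A]

Answer: dev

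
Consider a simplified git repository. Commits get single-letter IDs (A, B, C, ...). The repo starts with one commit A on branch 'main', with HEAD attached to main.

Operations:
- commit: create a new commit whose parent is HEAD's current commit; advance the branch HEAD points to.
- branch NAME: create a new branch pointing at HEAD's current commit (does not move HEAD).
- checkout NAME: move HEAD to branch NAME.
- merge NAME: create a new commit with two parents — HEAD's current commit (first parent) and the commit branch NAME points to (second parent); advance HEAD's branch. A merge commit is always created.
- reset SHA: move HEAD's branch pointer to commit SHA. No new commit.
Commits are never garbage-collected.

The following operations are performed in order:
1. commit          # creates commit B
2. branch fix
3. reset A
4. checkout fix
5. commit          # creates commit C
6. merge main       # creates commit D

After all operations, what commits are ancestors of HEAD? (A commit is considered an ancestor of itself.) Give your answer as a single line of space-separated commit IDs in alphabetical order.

Answer: A B C D

Derivation:
After op 1 (commit): HEAD=main@B [main=B]
After op 2 (branch): HEAD=main@B [fix=B main=B]
After op 3 (reset): HEAD=main@A [fix=B main=A]
After op 4 (checkout): HEAD=fix@B [fix=B main=A]
After op 5 (commit): HEAD=fix@C [fix=C main=A]
After op 6 (merge): HEAD=fix@D [fix=D main=A]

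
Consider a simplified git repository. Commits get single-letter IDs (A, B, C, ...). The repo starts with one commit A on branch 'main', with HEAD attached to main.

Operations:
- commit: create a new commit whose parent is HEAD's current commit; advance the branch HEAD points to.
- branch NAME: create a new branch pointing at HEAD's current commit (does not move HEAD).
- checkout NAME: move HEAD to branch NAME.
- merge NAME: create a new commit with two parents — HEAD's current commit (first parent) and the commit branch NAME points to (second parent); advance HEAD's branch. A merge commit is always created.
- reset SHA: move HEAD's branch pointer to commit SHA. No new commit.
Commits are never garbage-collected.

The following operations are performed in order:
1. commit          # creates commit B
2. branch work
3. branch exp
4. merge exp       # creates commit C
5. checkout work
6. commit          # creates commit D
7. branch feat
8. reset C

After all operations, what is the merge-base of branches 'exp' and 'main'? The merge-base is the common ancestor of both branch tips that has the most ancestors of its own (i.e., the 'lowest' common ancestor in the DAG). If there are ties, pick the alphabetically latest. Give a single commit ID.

After op 1 (commit): HEAD=main@B [main=B]
After op 2 (branch): HEAD=main@B [main=B work=B]
After op 3 (branch): HEAD=main@B [exp=B main=B work=B]
After op 4 (merge): HEAD=main@C [exp=B main=C work=B]
After op 5 (checkout): HEAD=work@B [exp=B main=C work=B]
After op 6 (commit): HEAD=work@D [exp=B main=C work=D]
After op 7 (branch): HEAD=work@D [exp=B feat=D main=C work=D]
After op 8 (reset): HEAD=work@C [exp=B feat=D main=C work=C]
ancestors(exp=B): ['A', 'B']
ancestors(main=C): ['A', 'B', 'C']
common: ['A', 'B']

Answer: B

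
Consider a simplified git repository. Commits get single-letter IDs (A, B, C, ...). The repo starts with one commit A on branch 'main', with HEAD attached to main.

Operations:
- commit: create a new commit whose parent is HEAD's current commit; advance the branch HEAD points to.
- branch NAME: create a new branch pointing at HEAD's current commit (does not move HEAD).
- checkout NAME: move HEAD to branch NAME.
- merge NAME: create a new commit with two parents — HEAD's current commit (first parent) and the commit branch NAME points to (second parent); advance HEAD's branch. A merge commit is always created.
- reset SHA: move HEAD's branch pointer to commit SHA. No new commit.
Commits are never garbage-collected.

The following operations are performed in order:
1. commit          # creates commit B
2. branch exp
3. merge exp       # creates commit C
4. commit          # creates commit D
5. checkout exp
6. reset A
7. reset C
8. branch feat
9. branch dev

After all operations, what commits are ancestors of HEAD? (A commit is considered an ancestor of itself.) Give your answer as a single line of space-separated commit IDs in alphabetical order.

After op 1 (commit): HEAD=main@B [main=B]
After op 2 (branch): HEAD=main@B [exp=B main=B]
After op 3 (merge): HEAD=main@C [exp=B main=C]
After op 4 (commit): HEAD=main@D [exp=B main=D]
After op 5 (checkout): HEAD=exp@B [exp=B main=D]
After op 6 (reset): HEAD=exp@A [exp=A main=D]
After op 7 (reset): HEAD=exp@C [exp=C main=D]
After op 8 (branch): HEAD=exp@C [exp=C feat=C main=D]
After op 9 (branch): HEAD=exp@C [dev=C exp=C feat=C main=D]

Answer: A B C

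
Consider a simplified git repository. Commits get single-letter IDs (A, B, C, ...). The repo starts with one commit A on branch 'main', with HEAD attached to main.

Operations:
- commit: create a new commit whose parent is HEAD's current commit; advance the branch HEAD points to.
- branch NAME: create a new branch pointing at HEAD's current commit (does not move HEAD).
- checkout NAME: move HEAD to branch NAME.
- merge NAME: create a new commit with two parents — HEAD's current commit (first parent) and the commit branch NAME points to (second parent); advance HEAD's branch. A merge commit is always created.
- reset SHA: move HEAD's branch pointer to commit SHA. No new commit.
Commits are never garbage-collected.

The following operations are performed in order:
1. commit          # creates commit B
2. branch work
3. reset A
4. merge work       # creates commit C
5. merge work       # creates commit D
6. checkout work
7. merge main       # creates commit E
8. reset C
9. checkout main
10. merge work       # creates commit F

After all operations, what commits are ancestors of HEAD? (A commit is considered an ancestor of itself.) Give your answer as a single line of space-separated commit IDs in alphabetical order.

After op 1 (commit): HEAD=main@B [main=B]
After op 2 (branch): HEAD=main@B [main=B work=B]
After op 3 (reset): HEAD=main@A [main=A work=B]
After op 4 (merge): HEAD=main@C [main=C work=B]
After op 5 (merge): HEAD=main@D [main=D work=B]
After op 6 (checkout): HEAD=work@B [main=D work=B]
After op 7 (merge): HEAD=work@E [main=D work=E]
After op 8 (reset): HEAD=work@C [main=D work=C]
After op 9 (checkout): HEAD=main@D [main=D work=C]
After op 10 (merge): HEAD=main@F [main=F work=C]

Answer: A B C D F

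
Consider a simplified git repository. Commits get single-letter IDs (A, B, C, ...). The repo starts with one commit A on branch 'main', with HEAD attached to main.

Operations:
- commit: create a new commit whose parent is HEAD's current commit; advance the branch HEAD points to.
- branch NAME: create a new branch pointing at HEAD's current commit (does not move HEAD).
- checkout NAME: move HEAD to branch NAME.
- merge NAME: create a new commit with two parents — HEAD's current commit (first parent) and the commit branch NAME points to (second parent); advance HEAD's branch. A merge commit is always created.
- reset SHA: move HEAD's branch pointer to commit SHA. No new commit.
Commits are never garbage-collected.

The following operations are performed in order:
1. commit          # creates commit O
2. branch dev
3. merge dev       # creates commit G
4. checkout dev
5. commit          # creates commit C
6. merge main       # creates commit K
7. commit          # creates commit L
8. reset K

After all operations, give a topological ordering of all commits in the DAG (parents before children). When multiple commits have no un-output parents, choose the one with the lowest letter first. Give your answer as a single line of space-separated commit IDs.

After op 1 (commit): HEAD=main@O [main=O]
After op 2 (branch): HEAD=main@O [dev=O main=O]
After op 3 (merge): HEAD=main@G [dev=O main=G]
After op 4 (checkout): HEAD=dev@O [dev=O main=G]
After op 5 (commit): HEAD=dev@C [dev=C main=G]
After op 6 (merge): HEAD=dev@K [dev=K main=G]
After op 7 (commit): HEAD=dev@L [dev=L main=G]
After op 8 (reset): HEAD=dev@K [dev=K main=G]
commit A: parents=[]
commit C: parents=['O']
commit G: parents=['O', 'O']
commit K: parents=['C', 'G']
commit L: parents=['K']
commit O: parents=['A']

Answer: A O C G K L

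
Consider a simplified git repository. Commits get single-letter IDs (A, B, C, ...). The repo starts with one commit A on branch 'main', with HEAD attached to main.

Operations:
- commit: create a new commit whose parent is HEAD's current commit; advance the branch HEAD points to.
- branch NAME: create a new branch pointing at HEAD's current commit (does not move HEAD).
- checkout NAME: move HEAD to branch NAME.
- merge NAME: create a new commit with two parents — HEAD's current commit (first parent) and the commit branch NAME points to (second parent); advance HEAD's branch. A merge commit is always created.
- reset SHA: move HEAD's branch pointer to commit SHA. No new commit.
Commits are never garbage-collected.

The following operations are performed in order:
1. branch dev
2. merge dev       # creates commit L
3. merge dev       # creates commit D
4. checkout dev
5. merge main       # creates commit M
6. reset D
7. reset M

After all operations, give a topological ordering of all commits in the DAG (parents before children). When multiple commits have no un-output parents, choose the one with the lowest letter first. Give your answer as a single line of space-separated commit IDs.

Answer: A L D M

Derivation:
After op 1 (branch): HEAD=main@A [dev=A main=A]
After op 2 (merge): HEAD=main@L [dev=A main=L]
After op 3 (merge): HEAD=main@D [dev=A main=D]
After op 4 (checkout): HEAD=dev@A [dev=A main=D]
After op 5 (merge): HEAD=dev@M [dev=M main=D]
After op 6 (reset): HEAD=dev@D [dev=D main=D]
After op 7 (reset): HEAD=dev@M [dev=M main=D]
commit A: parents=[]
commit D: parents=['L', 'A']
commit L: parents=['A', 'A']
commit M: parents=['A', 'D']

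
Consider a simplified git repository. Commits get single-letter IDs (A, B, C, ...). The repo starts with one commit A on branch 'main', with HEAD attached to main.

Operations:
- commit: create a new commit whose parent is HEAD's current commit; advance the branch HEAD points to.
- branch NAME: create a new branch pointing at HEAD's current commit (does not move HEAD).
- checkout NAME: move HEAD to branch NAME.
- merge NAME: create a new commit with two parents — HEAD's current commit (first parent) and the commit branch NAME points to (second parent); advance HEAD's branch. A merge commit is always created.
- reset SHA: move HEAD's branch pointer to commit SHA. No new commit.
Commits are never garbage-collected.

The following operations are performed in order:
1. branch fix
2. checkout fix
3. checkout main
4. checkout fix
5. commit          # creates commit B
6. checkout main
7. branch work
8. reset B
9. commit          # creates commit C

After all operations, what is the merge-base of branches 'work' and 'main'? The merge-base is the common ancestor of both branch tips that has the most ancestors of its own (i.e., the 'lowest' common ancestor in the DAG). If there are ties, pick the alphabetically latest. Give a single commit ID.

Answer: A

Derivation:
After op 1 (branch): HEAD=main@A [fix=A main=A]
After op 2 (checkout): HEAD=fix@A [fix=A main=A]
After op 3 (checkout): HEAD=main@A [fix=A main=A]
After op 4 (checkout): HEAD=fix@A [fix=A main=A]
After op 5 (commit): HEAD=fix@B [fix=B main=A]
After op 6 (checkout): HEAD=main@A [fix=B main=A]
After op 7 (branch): HEAD=main@A [fix=B main=A work=A]
After op 8 (reset): HEAD=main@B [fix=B main=B work=A]
After op 9 (commit): HEAD=main@C [fix=B main=C work=A]
ancestors(work=A): ['A']
ancestors(main=C): ['A', 'B', 'C']
common: ['A']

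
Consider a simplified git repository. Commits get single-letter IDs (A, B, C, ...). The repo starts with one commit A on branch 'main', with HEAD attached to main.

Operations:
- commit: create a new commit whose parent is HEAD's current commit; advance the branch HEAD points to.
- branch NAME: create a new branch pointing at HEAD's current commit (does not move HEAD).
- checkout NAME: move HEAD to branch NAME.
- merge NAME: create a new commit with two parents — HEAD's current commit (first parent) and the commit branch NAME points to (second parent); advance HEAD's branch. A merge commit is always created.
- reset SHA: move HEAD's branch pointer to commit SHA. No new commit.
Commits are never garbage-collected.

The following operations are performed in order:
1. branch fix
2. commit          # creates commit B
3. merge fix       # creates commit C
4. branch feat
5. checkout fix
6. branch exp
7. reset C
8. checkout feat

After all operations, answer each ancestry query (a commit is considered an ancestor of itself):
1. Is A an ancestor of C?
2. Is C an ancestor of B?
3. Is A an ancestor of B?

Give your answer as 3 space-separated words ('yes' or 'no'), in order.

Answer: yes no yes

Derivation:
After op 1 (branch): HEAD=main@A [fix=A main=A]
After op 2 (commit): HEAD=main@B [fix=A main=B]
After op 3 (merge): HEAD=main@C [fix=A main=C]
After op 4 (branch): HEAD=main@C [feat=C fix=A main=C]
After op 5 (checkout): HEAD=fix@A [feat=C fix=A main=C]
After op 6 (branch): HEAD=fix@A [exp=A feat=C fix=A main=C]
After op 7 (reset): HEAD=fix@C [exp=A feat=C fix=C main=C]
After op 8 (checkout): HEAD=feat@C [exp=A feat=C fix=C main=C]
ancestors(C) = {A,B,C}; A in? yes
ancestors(B) = {A,B}; C in? no
ancestors(B) = {A,B}; A in? yes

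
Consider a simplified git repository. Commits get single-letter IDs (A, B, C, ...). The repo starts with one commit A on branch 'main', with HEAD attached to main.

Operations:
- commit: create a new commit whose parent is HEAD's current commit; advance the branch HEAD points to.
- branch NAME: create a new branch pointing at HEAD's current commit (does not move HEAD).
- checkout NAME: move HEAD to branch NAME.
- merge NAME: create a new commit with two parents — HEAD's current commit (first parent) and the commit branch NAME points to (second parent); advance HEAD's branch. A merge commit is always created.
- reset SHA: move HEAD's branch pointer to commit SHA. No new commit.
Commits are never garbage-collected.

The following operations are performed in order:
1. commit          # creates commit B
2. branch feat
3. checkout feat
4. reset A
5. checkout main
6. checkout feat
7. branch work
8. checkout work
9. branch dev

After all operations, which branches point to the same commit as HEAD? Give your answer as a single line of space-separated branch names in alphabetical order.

Answer: dev feat work

Derivation:
After op 1 (commit): HEAD=main@B [main=B]
After op 2 (branch): HEAD=main@B [feat=B main=B]
After op 3 (checkout): HEAD=feat@B [feat=B main=B]
After op 4 (reset): HEAD=feat@A [feat=A main=B]
After op 5 (checkout): HEAD=main@B [feat=A main=B]
After op 6 (checkout): HEAD=feat@A [feat=A main=B]
After op 7 (branch): HEAD=feat@A [feat=A main=B work=A]
After op 8 (checkout): HEAD=work@A [feat=A main=B work=A]
After op 9 (branch): HEAD=work@A [dev=A feat=A main=B work=A]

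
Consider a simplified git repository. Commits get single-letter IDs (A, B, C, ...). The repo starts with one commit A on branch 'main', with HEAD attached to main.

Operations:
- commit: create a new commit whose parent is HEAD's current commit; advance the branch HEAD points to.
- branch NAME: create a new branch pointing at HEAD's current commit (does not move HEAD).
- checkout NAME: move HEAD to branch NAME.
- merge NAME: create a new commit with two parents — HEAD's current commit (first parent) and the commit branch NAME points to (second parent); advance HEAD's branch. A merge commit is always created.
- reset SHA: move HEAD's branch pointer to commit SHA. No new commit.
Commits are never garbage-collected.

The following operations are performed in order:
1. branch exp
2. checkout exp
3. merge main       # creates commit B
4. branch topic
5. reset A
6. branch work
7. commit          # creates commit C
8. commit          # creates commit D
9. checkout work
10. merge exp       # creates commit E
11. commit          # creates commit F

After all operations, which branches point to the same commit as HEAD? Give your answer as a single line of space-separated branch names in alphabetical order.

After op 1 (branch): HEAD=main@A [exp=A main=A]
After op 2 (checkout): HEAD=exp@A [exp=A main=A]
After op 3 (merge): HEAD=exp@B [exp=B main=A]
After op 4 (branch): HEAD=exp@B [exp=B main=A topic=B]
After op 5 (reset): HEAD=exp@A [exp=A main=A topic=B]
After op 6 (branch): HEAD=exp@A [exp=A main=A topic=B work=A]
After op 7 (commit): HEAD=exp@C [exp=C main=A topic=B work=A]
After op 8 (commit): HEAD=exp@D [exp=D main=A topic=B work=A]
After op 9 (checkout): HEAD=work@A [exp=D main=A topic=B work=A]
After op 10 (merge): HEAD=work@E [exp=D main=A topic=B work=E]
After op 11 (commit): HEAD=work@F [exp=D main=A topic=B work=F]

Answer: work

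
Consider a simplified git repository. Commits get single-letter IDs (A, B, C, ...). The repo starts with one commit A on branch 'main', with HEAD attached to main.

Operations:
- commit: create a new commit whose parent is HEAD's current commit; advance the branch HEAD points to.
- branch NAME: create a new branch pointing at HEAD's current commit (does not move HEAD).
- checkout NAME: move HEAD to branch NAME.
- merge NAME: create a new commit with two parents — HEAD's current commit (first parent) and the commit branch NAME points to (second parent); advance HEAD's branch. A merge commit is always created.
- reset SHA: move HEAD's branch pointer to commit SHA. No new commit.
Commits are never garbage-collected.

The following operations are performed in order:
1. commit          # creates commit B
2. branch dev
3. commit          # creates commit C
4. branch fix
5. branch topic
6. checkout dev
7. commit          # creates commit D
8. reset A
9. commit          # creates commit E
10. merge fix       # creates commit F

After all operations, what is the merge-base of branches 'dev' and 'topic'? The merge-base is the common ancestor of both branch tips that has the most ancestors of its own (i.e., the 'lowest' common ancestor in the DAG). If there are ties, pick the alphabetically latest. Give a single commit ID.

Answer: C

Derivation:
After op 1 (commit): HEAD=main@B [main=B]
After op 2 (branch): HEAD=main@B [dev=B main=B]
After op 3 (commit): HEAD=main@C [dev=B main=C]
After op 4 (branch): HEAD=main@C [dev=B fix=C main=C]
After op 5 (branch): HEAD=main@C [dev=B fix=C main=C topic=C]
After op 6 (checkout): HEAD=dev@B [dev=B fix=C main=C topic=C]
After op 7 (commit): HEAD=dev@D [dev=D fix=C main=C topic=C]
After op 8 (reset): HEAD=dev@A [dev=A fix=C main=C topic=C]
After op 9 (commit): HEAD=dev@E [dev=E fix=C main=C topic=C]
After op 10 (merge): HEAD=dev@F [dev=F fix=C main=C topic=C]
ancestors(dev=F): ['A', 'B', 'C', 'E', 'F']
ancestors(topic=C): ['A', 'B', 'C']
common: ['A', 'B', 'C']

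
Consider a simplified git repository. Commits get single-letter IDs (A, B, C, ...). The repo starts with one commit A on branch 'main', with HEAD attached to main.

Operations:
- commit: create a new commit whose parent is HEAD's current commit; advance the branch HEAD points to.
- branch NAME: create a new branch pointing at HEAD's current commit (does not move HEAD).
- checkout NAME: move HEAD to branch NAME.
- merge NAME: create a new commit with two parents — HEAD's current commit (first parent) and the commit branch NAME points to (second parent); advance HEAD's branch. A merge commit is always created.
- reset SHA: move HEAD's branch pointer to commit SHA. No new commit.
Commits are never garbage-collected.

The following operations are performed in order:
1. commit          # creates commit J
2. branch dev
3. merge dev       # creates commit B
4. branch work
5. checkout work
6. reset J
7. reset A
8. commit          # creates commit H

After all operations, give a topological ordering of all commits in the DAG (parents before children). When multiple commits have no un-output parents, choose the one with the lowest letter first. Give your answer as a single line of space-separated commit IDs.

After op 1 (commit): HEAD=main@J [main=J]
After op 2 (branch): HEAD=main@J [dev=J main=J]
After op 3 (merge): HEAD=main@B [dev=J main=B]
After op 4 (branch): HEAD=main@B [dev=J main=B work=B]
After op 5 (checkout): HEAD=work@B [dev=J main=B work=B]
After op 6 (reset): HEAD=work@J [dev=J main=B work=J]
After op 7 (reset): HEAD=work@A [dev=J main=B work=A]
After op 8 (commit): HEAD=work@H [dev=J main=B work=H]
commit A: parents=[]
commit B: parents=['J', 'J']
commit H: parents=['A']
commit J: parents=['A']

Answer: A H J B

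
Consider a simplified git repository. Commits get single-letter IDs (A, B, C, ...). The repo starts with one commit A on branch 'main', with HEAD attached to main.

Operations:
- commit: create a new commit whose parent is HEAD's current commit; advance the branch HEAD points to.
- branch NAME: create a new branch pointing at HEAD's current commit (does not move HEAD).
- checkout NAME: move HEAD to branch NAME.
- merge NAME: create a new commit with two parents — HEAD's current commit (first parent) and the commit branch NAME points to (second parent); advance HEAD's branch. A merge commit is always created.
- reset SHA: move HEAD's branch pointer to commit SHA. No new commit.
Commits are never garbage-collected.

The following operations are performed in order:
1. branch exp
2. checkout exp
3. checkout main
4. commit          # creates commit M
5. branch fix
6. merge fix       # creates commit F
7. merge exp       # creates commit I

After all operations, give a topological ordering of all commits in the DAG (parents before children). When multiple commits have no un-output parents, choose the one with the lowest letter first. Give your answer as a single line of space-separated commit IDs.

Answer: A M F I

Derivation:
After op 1 (branch): HEAD=main@A [exp=A main=A]
After op 2 (checkout): HEAD=exp@A [exp=A main=A]
After op 3 (checkout): HEAD=main@A [exp=A main=A]
After op 4 (commit): HEAD=main@M [exp=A main=M]
After op 5 (branch): HEAD=main@M [exp=A fix=M main=M]
After op 6 (merge): HEAD=main@F [exp=A fix=M main=F]
After op 7 (merge): HEAD=main@I [exp=A fix=M main=I]
commit A: parents=[]
commit F: parents=['M', 'M']
commit I: parents=['F', 'A']
commit M: parents=['A']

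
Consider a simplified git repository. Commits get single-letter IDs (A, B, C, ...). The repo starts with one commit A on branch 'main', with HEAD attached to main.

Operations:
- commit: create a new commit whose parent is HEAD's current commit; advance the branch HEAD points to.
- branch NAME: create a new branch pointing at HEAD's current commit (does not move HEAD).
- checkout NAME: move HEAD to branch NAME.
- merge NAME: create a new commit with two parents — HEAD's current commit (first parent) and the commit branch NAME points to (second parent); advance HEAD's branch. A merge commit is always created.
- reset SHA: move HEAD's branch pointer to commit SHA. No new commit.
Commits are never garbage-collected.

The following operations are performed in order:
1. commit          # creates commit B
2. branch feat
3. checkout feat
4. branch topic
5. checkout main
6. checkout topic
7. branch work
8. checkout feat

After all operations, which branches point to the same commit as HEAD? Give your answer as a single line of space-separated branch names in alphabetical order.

After op 1 (commit): HEAD=main@B [main=B]
After op 2 (branch): HEAD=main@B [feat=B main=B]
After op 3 (checkout): HEAD=feat@B [feat=B main=B]
After op 4 (branch): HEAD=feat@B [feat=B main=B topic=B]
After op 5 (checkout): HEAD=main@B [feat=B main=B topic=B]
After op 6 (checkout): HEAD=topic@B [feat=B main=B topic=B]
After op 7 (branch): HEAD=topic@B [feat=B main=B topic=B work=B]
After op 8 (checkout): HEAD=feat@B [feat=B main=B topic=B work=B]

Answer: feat main topic work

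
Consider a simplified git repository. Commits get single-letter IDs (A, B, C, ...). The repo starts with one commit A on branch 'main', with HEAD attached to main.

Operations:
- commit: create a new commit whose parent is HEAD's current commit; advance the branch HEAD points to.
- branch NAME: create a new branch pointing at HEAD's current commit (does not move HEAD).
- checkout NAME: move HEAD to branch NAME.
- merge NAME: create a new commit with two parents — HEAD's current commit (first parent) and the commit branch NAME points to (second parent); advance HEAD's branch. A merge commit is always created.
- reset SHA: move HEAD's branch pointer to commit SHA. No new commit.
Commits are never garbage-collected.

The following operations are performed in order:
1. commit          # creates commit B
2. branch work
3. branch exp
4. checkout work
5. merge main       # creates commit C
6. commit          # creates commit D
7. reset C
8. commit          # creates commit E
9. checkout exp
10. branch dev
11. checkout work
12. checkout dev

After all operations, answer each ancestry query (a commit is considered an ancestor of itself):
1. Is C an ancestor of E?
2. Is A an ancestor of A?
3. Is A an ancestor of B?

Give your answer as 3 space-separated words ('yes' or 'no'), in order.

After op 1 (commit): HEAD=main@B [main=B]
After op 2 (branch): HEAD=main@B [main=B work=B]
After op 3 (branch): HEAD=main@B [exp=B main=B work=B]
After op 4 (checkout): HEAD=work@B [exp=B main=B work=B]
After op 5 (merge): HEAD=work@C [exp=B main=B work=C]
After op 6 (commit): HEAD=work@D [exp=B main=B work=D]
After op 7 (reset): HEAD=work@C [exp=B main=B work=C]
After op 8 (commit): HEAD=work@E [exp=B main=B work=E]
After op 9 (checkout): HEAD=exp@B [exp=B main=B work=E]
After op 10 (branch): HEAD=exp@B [dev=B exp=B main=B work=E]
After op 11 (checkout): HEAD=work@E [dev=B exp=B main=B work=E]
After op 12 (checkout): HEAD=dev@B [dev=B exp=B main=B work=E]
ancestors(E) = {A,B,C,E}; C in? yes
ancestors(A) = {A}; A in? yes
ancestors(B) = {A,B}; A in? yes

Answer: yes yes yes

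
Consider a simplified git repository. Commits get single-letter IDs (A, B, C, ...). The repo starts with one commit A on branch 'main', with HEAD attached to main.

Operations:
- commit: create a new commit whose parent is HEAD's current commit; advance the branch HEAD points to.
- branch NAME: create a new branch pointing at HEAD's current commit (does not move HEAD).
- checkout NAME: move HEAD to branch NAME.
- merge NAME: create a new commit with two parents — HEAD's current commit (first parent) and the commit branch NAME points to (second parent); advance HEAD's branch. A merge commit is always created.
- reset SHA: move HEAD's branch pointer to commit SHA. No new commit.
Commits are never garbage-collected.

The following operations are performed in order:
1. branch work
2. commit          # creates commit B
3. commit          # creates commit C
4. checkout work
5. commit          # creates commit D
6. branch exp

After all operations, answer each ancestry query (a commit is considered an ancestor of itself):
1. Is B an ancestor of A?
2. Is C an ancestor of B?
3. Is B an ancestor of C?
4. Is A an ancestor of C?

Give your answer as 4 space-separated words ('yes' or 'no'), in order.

After op 1 (branch): HEAD=main@A [main=A work=A]
After op 2 (commit): HEAD=main@B [main=B work=A]
After op 3 (commit): HEAD=main@C [main=C work=A]
After op 4 (checkout): HEAD=work@A [main=C work=A]
After op 5 (commit): HEAD=work@D [main=C work=D]
After op 6 (branch): HEAD=work@D [exp=D main=C work=D]
ancestors(A) = {A}; B in? no
ancestors(B) = {A,B}; C in? no
ancestors(C) = {A,B,C}; B in? yes
ancestors(C) = {A,B,C}; A in? yes

Answer: no no yes yes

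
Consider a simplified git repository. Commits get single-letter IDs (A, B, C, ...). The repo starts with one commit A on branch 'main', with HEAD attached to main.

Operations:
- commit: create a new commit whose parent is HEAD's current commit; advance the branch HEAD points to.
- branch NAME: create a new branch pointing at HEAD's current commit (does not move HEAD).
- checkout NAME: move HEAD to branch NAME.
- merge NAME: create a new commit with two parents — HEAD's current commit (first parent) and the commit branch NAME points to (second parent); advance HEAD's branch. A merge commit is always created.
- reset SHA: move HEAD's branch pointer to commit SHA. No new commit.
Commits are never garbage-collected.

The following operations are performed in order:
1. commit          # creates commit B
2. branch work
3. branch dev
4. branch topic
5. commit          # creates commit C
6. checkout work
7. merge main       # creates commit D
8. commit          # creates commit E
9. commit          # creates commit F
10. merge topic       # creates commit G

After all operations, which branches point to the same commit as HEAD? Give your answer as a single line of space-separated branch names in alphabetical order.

After op 1 (commit): HEAD=main@B [main=B]
After op 2 (branch): HEAD=main@B [main=B work=B]
After op 3 (branch): HEAD=main@B [dev=B main=B work=B]
After op 4 (branch): HEAD=main@B [dev=B main=B topic=B work=B]
After op 5 (commit): HEAD=main@C [dev=B main=C topic=B work=B]
After op 6 (checkout): HEAD=work@B [dev=B main=C topic=B work=B]
After op 7 (merge): HEAD=work@D [dev=B main=C topic=B work=D]
After op 8 (commit): HEAD=work@E [dev=B main=C topic=B work=E]
After op 9 (commit): HEAD=work@F [dev=B main=C topic=B work=F]
After op 10 (merge): HEAD=work@G [dev=B main=C topic=B work=G]

Answer: work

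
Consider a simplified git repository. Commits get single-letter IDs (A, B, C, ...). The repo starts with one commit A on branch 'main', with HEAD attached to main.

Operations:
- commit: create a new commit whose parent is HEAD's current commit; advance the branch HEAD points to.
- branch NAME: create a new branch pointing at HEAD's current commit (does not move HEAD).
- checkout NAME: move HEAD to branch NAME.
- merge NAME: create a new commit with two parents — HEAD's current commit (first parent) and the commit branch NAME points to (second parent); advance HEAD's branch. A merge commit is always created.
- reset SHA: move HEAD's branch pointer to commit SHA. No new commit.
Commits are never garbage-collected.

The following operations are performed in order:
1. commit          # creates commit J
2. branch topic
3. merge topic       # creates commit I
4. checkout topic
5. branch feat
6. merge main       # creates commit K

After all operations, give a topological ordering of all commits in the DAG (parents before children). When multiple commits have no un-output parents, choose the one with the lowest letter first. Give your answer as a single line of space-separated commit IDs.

After op 1 (commit): HEAD=main@J [main=J]
After op 2 (branch): HEAD=main@J [main=J topic=J]
After op 3 (merge): HEAD=main@I [main=I topic=J]
After op 4 (checkout): HEAD=topic@J [main=I topic=J]
After op 5 (branch): HEAD=topic@J [feat=J main=I topic=J]
After op 6 (merge): HEAD=topic@K [feat=J main=I topic=K]
commit A: parents=[]
commit I: parents=['J', 'J']
commit J: parents=['A']
commit K: parents=['J', 'I']

Answer: A J I K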